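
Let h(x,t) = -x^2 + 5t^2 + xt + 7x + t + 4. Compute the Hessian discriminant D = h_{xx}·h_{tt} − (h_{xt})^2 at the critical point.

-21

∂h/∂x = -2x + t + 7 = 0 and ∂h/∂t = x + 10t + 1 = 0, so (x, t) = (23/7, -3/7).
The Hessian has h_{xx} = -2, h_{tt} = 10, h_{xt} = 1, giving D = -21 < 0, so the point is a saddle point.
D = (-2)·(10) − (1)^2 = -21.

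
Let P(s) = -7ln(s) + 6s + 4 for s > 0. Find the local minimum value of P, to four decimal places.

P'(s) = -7/s + 6 = 0 gives s = 7/6.
P''(s) = 7/s², which is positive for s > 0, so this is a local minimum.
P(7/6) = -7·ln(7/6) + 7 + 4 ≈ 9.9209.

9.9209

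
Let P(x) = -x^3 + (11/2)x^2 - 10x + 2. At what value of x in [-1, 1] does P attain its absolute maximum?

Differentiating, P'(x) = -3x^2 + 11x - 10; which has no zeros in [-1, 1].
Compare values at every candidate in [-1, 1]: P(-1) = 37/2,  P(1) = -7/2.
The maximum over the interval is 37/2, attained at x = -1.

-1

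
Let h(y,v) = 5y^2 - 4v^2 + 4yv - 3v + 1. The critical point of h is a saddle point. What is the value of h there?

∂h/∂y = 10y + 4v = 0 and ∂h/∂v = 4y - 8v - 3 = 0, so (y, v) = (1/8, -5/16).
The Hessian has h_{yy} = 10, h_{vv} = -8, h_{yv} = 4, giving D = -96 < 0, so the point is a saddle point.
h(1/8, -5/16) = 47/32.

47/32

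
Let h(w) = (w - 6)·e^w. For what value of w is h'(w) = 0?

By the product rule, h'(w) = (w - 5)·e^w. Since e^w > 0, the only critical point is w = 5.
h''(5) has the same sign as 1 > 0, so this is a local minimum.
h(5) = (-1)·e^(5) ≈ -148.4132.

5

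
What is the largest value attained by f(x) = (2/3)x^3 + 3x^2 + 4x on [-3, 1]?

The derivative is 2x^2 + 6x + 4, which vanishes at x = -2 and x = -1.
Candidates: f(-3) = -3; f(-2) = -4/3; f(-1) = -5/3; f(1) = 23/3.
So the maximum is f(1) = 23/3.

23/3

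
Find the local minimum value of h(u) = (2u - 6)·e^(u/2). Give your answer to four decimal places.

-6.5949

By the product rule, h'(u) = (u - 1)·e^(u/2). Since e^(u/2) > 0, the only critical point is u = 1.
h''(1) has the same sign as 1 > 0, so this is a local minimum.
h(1) = (-4)·e^(1/2) ≈ -6.5949.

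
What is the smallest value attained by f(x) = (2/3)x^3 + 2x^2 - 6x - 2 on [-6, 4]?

The derivative is 2x^2 + 4x - 6, which vanishes at x = -3 and x = 1.
Evaluating at the critical points and endpoints: f(-6) = -38, f(-3) = 16, f(1) = -16/3, f(4) = 146/3.
The minimum over the interval is -38, attained at x = -6.

-38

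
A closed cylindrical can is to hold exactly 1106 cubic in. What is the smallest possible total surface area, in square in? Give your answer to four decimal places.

With radius r and height h, πr²h = 1106 so h = 1106/(πr²), and S(r) = 2πr² + 2πrh = 2πr² + 2·1106/r.
S'(r) = 4πr − 2·1106/r² = 0 ⇒ r³ = 1106/(2π), so r ≈ 5.6043 and h = 2r ≈ 11.2087.
S''(r) = 4π + 4·1106/r³ > 0, so this is the minimum; S ≈ 592.0403.

592.0403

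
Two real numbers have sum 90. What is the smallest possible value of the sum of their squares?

4050

With a + b = 90, a^2 + b^2 = a^2 + (90 − a)^2.
The derivative 2a − 2(90 − a) = 4a − 180 vanishes at a = 45; second derivative 4 > 0, a minimum.
The minimum is 2·(45)^2 = 4050.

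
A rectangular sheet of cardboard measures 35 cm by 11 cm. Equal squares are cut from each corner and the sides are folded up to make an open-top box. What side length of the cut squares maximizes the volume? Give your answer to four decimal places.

2.5000

With cut size x, the volume is V(x) = x(35 − 2x)(11 − 2x) for 0 < x < 5.5.
V'(x) = 12x^2 − 184x + 385. Setting V'(x) = 0 gives x ≈ 2.5000 (the root in (0, 5.5)).
V''(x) = 24x − 184 is negative there, so this is the maximum; V ≈ 450.0000.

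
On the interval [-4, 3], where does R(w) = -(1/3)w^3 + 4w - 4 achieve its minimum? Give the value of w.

Differentiating, R'(w) = -w^2 + 4; which vanishes at w = -2 and w = 2.
Candidates: R(-4) = 4/3,  R(-2) = -28/3,  R(2) = 4/3,  R(3) = -1.
The minimum over the interval is -28/3, attained at w = -2.

-2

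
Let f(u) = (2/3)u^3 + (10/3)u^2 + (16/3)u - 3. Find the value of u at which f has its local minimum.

-4/3

f'(u) = 2u^2 + (20/3)u + 16/3 = 0 at u = -2, -4/3.
Since f''(u) = 4u + 20/3, we get f''(-2) = -4/3 < 0 ⇒ local maximum; f''(-4/3) = 4/3 > 0 ⇒ local minimum.
The local minimum is f(-4/3) = -467/81.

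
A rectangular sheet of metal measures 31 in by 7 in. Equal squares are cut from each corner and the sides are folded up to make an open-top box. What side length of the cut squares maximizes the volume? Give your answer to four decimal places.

1.6400

With cut size x, the volume is V(x) = x(31 − 2x)(7 − 2x) for 0 < x < 3.5.
V'(x) = 12x^2 − 152x + 217. Setting V'(x) = 0 gives x ≈ 1.6400 (the root in (0, 3.5)).
V''(x) = 24x − 152 is negative there, so this is the maximum; V ≈ 169.1142.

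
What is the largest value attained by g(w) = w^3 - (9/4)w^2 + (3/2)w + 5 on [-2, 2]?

7

g'(w) = 3w^2 - (9/2)w + 3/2, which vanishes at w = 1/2 and w = 1.
Evaluating at the critical points and endpoints: g(-2) = -15,  g(1/2) = 85/16,  g(1) = 21/4,  g(2) = 7.
So the maximum is g(2) = 7.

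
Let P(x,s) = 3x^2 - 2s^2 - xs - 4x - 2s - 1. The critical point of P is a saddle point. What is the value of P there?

-37/25

∂P/∂x = 6x - s - 4 = 0 and ∂P/∂s = -x - 4s - 2 = 0, so (x, s) = (14/25, -16/25).
The Hessian has P_{xx} = 6, P_{ss} = -4, P_{xs} = -1, giving D = -25 < 0, so the point is a saddle point.
P(14/25, -16/25) = -37/25.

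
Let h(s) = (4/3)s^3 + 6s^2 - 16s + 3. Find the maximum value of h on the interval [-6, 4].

Differentiating, h'(s) = 4s^2 + 12s - 16; which vanishes at s = -4 and s = 1.
Evaluating at the critical points and endpoints: h(-6) = 27, h(-4) = 233/3, h(1) = -17/3, h(4) = 361/3.
Hence the absolute maximum is 361/3 at s = 4.

361/3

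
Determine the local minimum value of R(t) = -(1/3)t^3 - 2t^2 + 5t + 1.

-97/3

R'(t) = -t^2 - 4t + 5. Setting R'(t) = 0 gives t ∈ {-5, 1}.
Since R''(t) = -2t - 4, we get R''(-5) = 6 > 0 ⇒ local minimum; R''(1) = -6 < 0 ⇒ local maximum.
Thus R has its local minimum at t = -5, with value -97/3.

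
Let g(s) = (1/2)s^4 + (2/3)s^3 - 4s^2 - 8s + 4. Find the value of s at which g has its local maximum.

-1

Critical points: g'(s) = 2s^3 + 2s^2 - 8s - 8 vanishes at s = -2, -1, 2.
Second-derivative test with g''(s) = 6s^2 + 4s - 8: g''(-2) = 8 > 0 ⇒ local minimum; g''(-1) = -6 < 0 ⇒ local maximum; g''(2) = 24 > 0 ⇒ local minimum.
Thus g has its local maximum at s = -1, with value 47/6.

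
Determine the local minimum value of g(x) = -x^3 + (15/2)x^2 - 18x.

-14

Critical points: g'(x) = -3x^2 + 15x - 18 vanishes at x = 2, 3.
Since g''(x) = -6x + 15, we get g''(2) = 3 > 0 ⇒ local minimum; g''(3) = -3 < 0 ⇒ local maximum.
So the local minimum value is g(2) = -14.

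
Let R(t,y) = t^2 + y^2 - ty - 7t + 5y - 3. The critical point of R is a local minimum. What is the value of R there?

∂R/∂t = 2t - y - 7 = 0 and ∂R/∂y = -t + 2y + 5 = 0, so (t, y) = (3, -1).
The Hessian has R_{tt} = 2, R_{yy} = 2, R_{ty} = -1, giving D = 3 > 0 with R_{tt} > 0, so the point is a local minimum.
R(3, -1) = -16.

-16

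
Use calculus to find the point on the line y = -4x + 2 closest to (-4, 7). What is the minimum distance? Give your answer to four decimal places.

2.6679

Minimize D(x)^2 = (x + 4)^2 + (-4x - 5)^2.
d/dx[D^2] = 2(x + 4) + 2·(-4)·(-4x - 5) = 0 ⇒ x = -24/17.
Then y = 130/17 and the distance is √(121/17) ≈ 2.6679.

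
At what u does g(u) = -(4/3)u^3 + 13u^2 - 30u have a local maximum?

g'(u) = -4u^2 + 26u - 30. Setting g'(u) = 0 gives u ∈ {3/2, 5}.
Since g''(u) = -8u + 26, we get g''(3/2) = 14 > 0 ⇒ local minimum; g''(5) = -14 < 0 ⇒ local maximum.
So the local maximum value is g(5) = 25/3.

5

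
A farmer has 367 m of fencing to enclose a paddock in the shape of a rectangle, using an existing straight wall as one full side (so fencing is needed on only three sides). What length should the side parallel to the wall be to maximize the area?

367/2

Let the sides perpendicular to the wall have length x and the parallel side y, so 2x + y = 367 and the area is A = xy = x(367 − 2x).
A'(x) = 367 − 4x = 0 gives x = 367/4, and A''(x) = −4 < 0 confirms a maximum.
Then y = 367 − 2·367/4 = 367/2 and A = 134689/8.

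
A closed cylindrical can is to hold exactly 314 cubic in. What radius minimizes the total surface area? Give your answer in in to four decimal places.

With radius r and height h, πr²h = 314 so h = 314/(πr²), and S(r) = 2πr² + 2πrh = 2πr² + 2·314/r.
S'(r) = 4πr − 2·314/r² = 0 ⇒ r³ = 314/(2π), so r ≈ 3.6834 and h = 2r ≈ 7.3668.
S''(r) = 4π + 4·314/r³ > 0, so this is the minimum; S ≈ 255.7414.

3.6834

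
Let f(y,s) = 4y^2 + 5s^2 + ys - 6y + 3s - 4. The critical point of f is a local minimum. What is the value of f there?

-550/79

∂f/∂y = 8y + s - 6 = 0 and ∂f/∂s = y + 10s + 3 = 0, so (y, s) = (63/79, -30/79).
The Hessian has f_{yy} = 8, f_{ss} = 10, f_{ys} = 1, giving D = 79 > 0 with f_{yy} > 0, so the point is a local minimum.
f(63/79, -30/79) = -550/79.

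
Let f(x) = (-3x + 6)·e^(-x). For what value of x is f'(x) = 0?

3

f'(x) = (-3)·e^(-x) + (-3x + 6)·(-1)·e^(-x) = (3x - 9)·e^(-x). Since e^(-x) > 0, the only critical point is x = 3.
f''(3) has the same sign as 3 > 0, so this is a local minimum.
f(3) = (-3)·e^(-3) ≈ -0.1494.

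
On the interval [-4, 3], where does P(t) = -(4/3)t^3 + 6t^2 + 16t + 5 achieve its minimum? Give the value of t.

-1

Differentiating, P'(t) = -4t^2 + 12t + 16; whose only zero in [-4, 3] is t = -1.
Candidates: P(-4) = 367/3; P(-1) = -11/3; P(3) = 71.
The minimum over the interval is -11/3, attained at t = -1.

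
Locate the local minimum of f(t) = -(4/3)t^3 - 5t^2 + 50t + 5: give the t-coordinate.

-5

f'(t) = -4t^2 - 10t + 50. Setting f'(t) = 0 gives t ∈ {-5, 5/2}.
f''(t) = -8t - 10. f''(-5) = 30 > 0 ⇒ local minimum; f''(5/2) = -30 < 0 ⇒ local maximum.
Thus f has its local minimum at t = -5, with value -610/3.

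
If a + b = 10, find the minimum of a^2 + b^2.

With a + b = 10, a^2 + b^2 = a^2 + (10 − a)^2.
The derivative 2a − 2(10 − a) = 4a − 20 vanishes at a = 5; second derivative 4 > 0, a minimum.
The minimum is 2·(5)^2 = 50.

50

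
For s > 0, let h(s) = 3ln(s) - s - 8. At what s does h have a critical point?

3

h'(s) = 3/s − 1 = 0 gives s = 3.
h''(s) = -3/s², which is negative for s > 0, so this is a local maximum.
h(3) = 3·ln(3) - 3 - 8 ≈ -7.7042.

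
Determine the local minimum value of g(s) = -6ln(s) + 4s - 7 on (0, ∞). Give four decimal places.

g'(s) = -6/s + 4 = 0 gives s = 3/2.
g''(s) = 6/s², which is positive for s > 0, so this is a local minimum.
g(3/2) = -6·ln(3/2) + 6 - 7 ≈ -3.4328.

-3.4328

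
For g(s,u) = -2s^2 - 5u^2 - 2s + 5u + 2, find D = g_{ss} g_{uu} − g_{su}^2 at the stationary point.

∂g/∂s = -4s - 2 = 0 and ∂g/∂u = -10u + 5 = 0, so (s, u) = (-1/2, 1/2).
The Hessian has g_{ss} = -4, g_{uu} = -10, g_{su} = 0, giving D = 40 > 0 with g_{ss} < 0, so the point is a local maximum.
D = (-4)·(-10) − (0)^2 = 40.

40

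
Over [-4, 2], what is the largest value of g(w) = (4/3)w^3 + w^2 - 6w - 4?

The derivative is 4w^2 + 2w - 6, which vanishes at w = -3/2 and w = 1.
Compare values at every candidate in [-4, 2]: g(-4) = -148/3,  g(-3/2) = 11/4,  g(1) = -23/3,  g(2) = -4/3.
Hence the absolute maximum is 11/4 at w = -3/2.

11/4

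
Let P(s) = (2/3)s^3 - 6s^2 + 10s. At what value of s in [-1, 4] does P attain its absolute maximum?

1

P'(s) = 2s^2 - 12s + 10, whose only zero in [-1, 4] is s = 1.
Candidates: P(-1) = -50/3, P(1) = 14/3, P(4) = -40/3.
Hence the absolute maximum is 14/3 at s = 1.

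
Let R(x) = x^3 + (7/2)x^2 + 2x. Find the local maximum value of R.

R'(x) = 3x^2 + 7x + 2. Setting R'(x) = 0 gives x ∈ {-2, -1/3}.
R''(x) = 6x + 7. R''(-2) = -5 < 0 ⇒ local maximum; R''(-1/3) = 5 > 0 ⇒ local minimum.
So the local maximum value is R(-2) = 2.

2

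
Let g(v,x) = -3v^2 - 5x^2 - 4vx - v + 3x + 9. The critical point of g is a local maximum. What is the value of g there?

10

∂g/∂v = -6v - 4x - 1 = 0 and ∂g/∂x = -4v - 10x + 3 = 0, so (v, x) = (-1/2, 1/2).
The Hessian has g_{vv} = -6, g_{xx} = -10, g_{vx} = -4, giving D = 44 > 0 with g_{vv} < 0, so the point is a local maximum.
g(-1/2, 1/2) = 10.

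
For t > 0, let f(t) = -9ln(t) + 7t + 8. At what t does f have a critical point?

f'(t) = -9/t + 7 = 0 gives t = 9/7.
f''(t) = 9/t², which is positive for t > 0, so this is a local minimum.
f(9/7) = -9·ln(9/7) + 9 + 8 ≈ 14.7382.

9/7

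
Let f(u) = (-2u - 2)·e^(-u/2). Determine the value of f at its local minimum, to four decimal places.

By the product rule, f'(u) = (u - 1)·e^(-u/2). Since e^(-u/2) > 0, the only critical point is u = 1.
f''(1) has the same sign as 1 > 0, so this is a local minimum.
f(1) = (-4)·e^(-1/2) ≈ -2.4261.

-2.4261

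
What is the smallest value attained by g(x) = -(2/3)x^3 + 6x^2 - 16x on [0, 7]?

The derivative is -2x^2 + 12x - 16, which vanishes at x = 2 and x = 4.
Evaluating at the critical points and endpoints: g(0) = 0, g(2) = -40/3, g(4) = -32/3, g(7) = -140/3.
So the minimum is g(7) = -140/3.

-140/3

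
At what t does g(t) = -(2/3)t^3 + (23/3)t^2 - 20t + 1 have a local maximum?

6

g'(t) = -2t^2 + (46/3)t - 20 = 0 at t = 5/3, 6.
g''(t) = -4t + 46/3. g''(5/3) = 26/3 > 0 ⇒ local minimum; g''(6) = -26/3 < 0 ⇒ local maximum.
Thus g has its local maximum at t = 6, with value 13.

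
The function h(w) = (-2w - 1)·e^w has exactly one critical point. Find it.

-3/2

h'(w) = (-2)·e^w + (-2w - 1)·1·e^w = (-2w - 3)·e^w. Since e^w > 0, the only critical point is w = -3/2.
h''(-3/2) has the same sign as -2 < 0, so this is a local maximum.
h(-3/2) = (2)·e^(-3/2) ≈ 0.4463.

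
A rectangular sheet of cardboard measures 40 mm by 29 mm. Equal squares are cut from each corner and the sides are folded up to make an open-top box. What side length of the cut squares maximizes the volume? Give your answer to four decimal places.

With cut size x, the volume is V(x) = x(40 − 2x)(29 − 2x) for 0 < x < 14.5.
V'(x) = 12x^2 − 276x + 1160. Setting V'(x) = 0 gives x ≈ 5.5348 (the root in (0, 14.5)).
V''(x) = 24x − 276 is negative there, so this is the maximum; V ≈ 2871.0870.

5.5348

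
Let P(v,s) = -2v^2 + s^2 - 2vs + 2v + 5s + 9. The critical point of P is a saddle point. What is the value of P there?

41/6

∂P/∂v = -4v - 2s + 2 = 0 and ∂P/∂s = -2v + 2s + 5 = 0, so (v, s) = (7/6, -4/3).
The Hessian has P_{vv} = -4, P_{ss} = 2, P_{vs} = -2, giving D = -12 < 0, so the point is a saddle point.
P(7/6, -4/3) = 41/6.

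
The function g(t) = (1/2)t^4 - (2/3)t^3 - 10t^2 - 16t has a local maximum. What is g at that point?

Critical points: g'(t) = 2t^3 - 2t^2 - 20t - 16 vanishes at t = -2, -1, 4.
Since g''(t) = 6t^2 - 4t - 20, we get g''(-2) = 12 > 0 ⇒ local minimum; g''(-1) = -10 < 0 ⇒ local maximum; g''(4) = 60 > 0 ⇒ local minimum.
Thus g has its local maximum at t = -1, with value 43/6.

43/6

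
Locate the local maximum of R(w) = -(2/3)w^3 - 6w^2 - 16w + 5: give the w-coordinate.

R'(w) = -2w^2 - 12w - 16 = 0 at w = -4, -2.
Since R''(w) = -4w - 12, we get R''(-4) = 4 > 0 ⇒ local minimum; R''(-2) = -4 < 0 ⇒ local maximum.
So the local maximum value is R(-2) = 55/3.

-2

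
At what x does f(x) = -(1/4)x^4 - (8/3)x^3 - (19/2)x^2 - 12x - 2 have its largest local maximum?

-1

f'(x) = -x^3 - 8x^2 - 19x - 12 = 0 at x = -4, -3, -1.
Since f''(x) = -3x^2 - 16x - 19, we get f''(-4) = -3 < 0 ⇒ local maximum; f''(-3) = 2 > 0 ⇒ local minimum; f''(-1) = -6 < 0 ⇒ local maximum.
The largest local maximum is f(-1) = 35/12.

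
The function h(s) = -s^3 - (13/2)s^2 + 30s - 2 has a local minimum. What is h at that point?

h'(s) = -3s^2 - 13s + 30 = 0 at s = -6, 5/3.
Since h''(s) = -6s - 13, we get h''(-6) = 23 > 0 ⇒ local minimum; h''(5/3) = -23 < 0 ⇒ local maximum.
The local minimum is h(-6) = -200.

-200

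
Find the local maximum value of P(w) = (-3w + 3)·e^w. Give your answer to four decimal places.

Differentiating with the product rule gives P'(w) = (-3w)·e^w. Since e^w > 0, the only critical point is w = 0.
P''(0) has the same sign as -3 < 0, so this is a local maximum.
P(0) = (3)·e^(0) ≈ 3.0000.

3.0000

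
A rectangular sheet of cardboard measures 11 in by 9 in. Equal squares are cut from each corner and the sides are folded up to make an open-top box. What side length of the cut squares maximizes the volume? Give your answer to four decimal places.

1.6419

With cut size x, the volume is V(x) = x(11 − 2x)(9 − 2x) for 0 < x < 4.5.
V'(x) = 12x^2 − 80x + 99. Setting V'(x) = 0 gives x ≈ 1.6419 (the root in (0, 4.5)).
V''(x) = 24x − 80 is negative there, so this is the maximum; V ≈ 72.4198.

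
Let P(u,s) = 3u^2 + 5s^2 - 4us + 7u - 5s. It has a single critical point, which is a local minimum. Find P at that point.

-45/11

∂P/∂u = 6u - 4s + 7 = 0 and ∂P/∂s = -4u + 10s - 5 = 0, so (u, s) = (-25/22, 1/22).
The Hessian has P_{uu} = 6, P_{ss} = 10, P_{us} = -4, giving D = 44 > 0 with P_{uu} > 0, so the point is a local minimum.
P(-25/22, 1/22) = -45/11.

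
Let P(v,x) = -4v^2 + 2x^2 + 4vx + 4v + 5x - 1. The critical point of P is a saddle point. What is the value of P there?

-49/12

∂P/∂v = -8v + 4x + 4 = 0 and ∂P/∂x = 4v + 4x + 5 = 0, so (v, x) = (-1/12, -7/6).
The Hessian has P_{vv} = -8, P_{xx} = 4, P_{vx} = 4, giving D = -48 < 0, so the point is a saddle point.
P(-1/12, -7/6) = -49/12.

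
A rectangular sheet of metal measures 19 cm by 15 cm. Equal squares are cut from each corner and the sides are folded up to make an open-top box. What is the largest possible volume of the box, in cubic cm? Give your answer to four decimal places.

352.7094

With cut size x, the volume is V(x) = x(19 − 2x)(15 − 2x) for 0 < x < 7.5.
V'(x) = 12x^2 − 136x + 285. Setting V'(x) = 0 gives x ≈ 2.7751 (the root in (0, 7.5)).
V''(x) = 24x − 136 is negative there, so this is the maximum; V ≈ 352.7094.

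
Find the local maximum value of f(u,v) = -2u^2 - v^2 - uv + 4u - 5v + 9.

∂f/∂u = -4u - v + 4 = 0 and ∂f/∂v = -u - 2v - 5 = 0, so (u, v) = (13/7, -24/7).
The Hessian has f_{uu} = -4, f_{vv} = -2, f_{uv} = -1, giving D = 7 > 0 with f_{uu} < 0, so the point is a local maximum.
f(13/7, -24/7) = 149/7.

149/7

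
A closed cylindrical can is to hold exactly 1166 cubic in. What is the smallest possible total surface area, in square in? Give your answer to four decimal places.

613.2632

With radius r and height h, πr²h = 1166 so h = 1166/(πr²), and S(r) = 2πr² + 2πrh = 2πr² + 2·1166/r.
S'(r) = 4πr − 2·1166/r² = 0 ⇒ r³ = 1166/(2π), so r ≈ 5.7039 and h = 2r ≈ 11.4078.
S''(r) = 4π + 4·1166/r³ > 0, so this is the minimum; S ≈ 613.2632.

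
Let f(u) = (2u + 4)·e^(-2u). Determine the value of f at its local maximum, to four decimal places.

Differentiating with the product rule gives f'(u) = (-4u - 6)·e^(-2u). Since e^(-2u) > 0, the only critical point is u = -3/2.
f''(-3/2) has the same sign as -4 < 0, so this is a local maximum.
f(-3/2) = (1)·e^(3) ≈ 20.0855.

20.0855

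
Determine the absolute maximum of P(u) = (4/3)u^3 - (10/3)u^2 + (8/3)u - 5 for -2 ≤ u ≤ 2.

-7/3

P'(u) = 4u^2 - (20/3)u + 8/3, which vanishes at u = 2/3 and u = 1.
Evaluating at the critical points and endpoints: P(-2) = -103/3, P(2/3) = -349/81, P(1) = -13/3, P(2) = -7/3.
Hence the absolute maximum is -7/3 at u = 2.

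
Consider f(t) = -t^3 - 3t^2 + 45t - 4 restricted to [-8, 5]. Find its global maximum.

77

The derivative is -3t^2 - 6t + 45, which vanishes at t = -5 and t = 3.
Compare values at every candidate in [-8, 5]: f(-8) = -44; f(-5) = -179; f(3) = 77; f(5) = 21.
The maximum over the interval is 77, attained at t = 3.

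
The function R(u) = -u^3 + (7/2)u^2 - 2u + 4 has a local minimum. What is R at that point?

R'(u) = -3u^2 + 7u - 2. Setting R'(u) = 0 gives u ∈ {1/3, 2}.
Since R''(u) = -6u + 7, we get R''(1/3) = 5 > 0 ⇒ local minimum; R''(2) = -5 < 0 ⇒ local maximum.
The local minimum is R(1/3) = 199/54.

199/54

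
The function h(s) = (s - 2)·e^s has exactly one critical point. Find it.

Differentiating with the product rule gives h'(s) = (s - 1)·e^s. Since e^s > 0, the only critical point is s = 1.
h''(1) has the same sign as 1 > 0, so this is a local minimum.
h(1) = (-1)·e^(1) ≈ -2.7183.

1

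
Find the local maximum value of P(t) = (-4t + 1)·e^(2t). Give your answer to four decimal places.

Differentiating with the product rule gives P'(t) = (-8t - 2)·e^(2t). Since e^(2t) > 0, the only critical point is t = -1/4.
P''(-1/4) has the same sign as -8 < 0, so this is a local maximum.
P(-1/4) = (2)·e^(-1/2) ≈ 1.2131.

1.2131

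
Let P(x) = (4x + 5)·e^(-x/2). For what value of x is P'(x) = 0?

By the product rule, P'(x) = (-2x + 3/2)·e^(-x/2). Since e^(-x/2) > 0, the only critical point is x = 3/4.
P''(3/4) has the same sign as -2 < 0, so this is a local maximum.
P(3/4) = (8)·e^(-3/8) ≈ 5.4983.

3/4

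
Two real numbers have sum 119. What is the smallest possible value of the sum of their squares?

With a + b = 119, a^2 + b^2 = a^2 + (119 − a)^2.
The derivative 2a − 2(119 − a) = 4a − 238 vanishes at a = 119/2; second derivative 4 > 0, a minimum.
The minimum is 2·(119/2)^2 = 14161/2.

14161/2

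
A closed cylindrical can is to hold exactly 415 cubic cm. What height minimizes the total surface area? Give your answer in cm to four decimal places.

8.0845

With radius r and height h, πr²h = 415 so h = 415/(πr²), and S(r) = 2πr² + 2πrh = 2πr² + 2·415/r.
S'(r) = 4πr − 2·415/r² = 0 ⇒ r³ = 415/(2π), so r ≈ 4.0422 and h = 2r ≈ 8.0845.
S''(r) = 4π + 4·415/r³ > 0, so this is the minimum; S ≈ 307.9971.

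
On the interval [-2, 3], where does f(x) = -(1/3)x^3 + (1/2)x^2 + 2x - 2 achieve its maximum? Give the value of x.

The derivative is -x^2 + x + 2, which vanishes at x = -1 and x = 2.
Candidates: f(-2) = -4/3,  f(-1) = -19/6,  f(2) = 4/3,  f(3) = -1/2.
Hence the absolute maximum is 4/3 at x = 2.

2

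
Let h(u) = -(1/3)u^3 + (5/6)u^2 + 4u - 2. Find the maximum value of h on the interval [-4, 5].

50/3

Differentiating, h'(u) = -u^2 + (5/3)u + 4; which vanishes at u = -4/3 and u = 3.
Compare values at every candidate in [-4, 5]: h(-4) = 50/3,  h(-4/3) = -410/81,  h(3) = 17/2,  h(5) = -17/6.
Hence the absolute maximum is 50/3 at u = -4.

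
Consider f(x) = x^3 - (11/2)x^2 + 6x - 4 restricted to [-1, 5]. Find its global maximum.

27/2

f'(x) = 3x^2 - 11x + 6, which vanishes at x = 2/3 and x = 3.
Candidates: f(-1) = -33/2,  f(2/3) = -58/27,  f(3) = -17/2,  f(5) = 27/2.
Hence the absolute maximum is 27/2 at x = 5.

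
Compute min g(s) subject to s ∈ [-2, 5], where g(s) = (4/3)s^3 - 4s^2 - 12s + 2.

g'(s) = 4s^2 - 8s - 12, which vanishes at s = -1 and s = 3.
Candidates: g(-2) = -2/3, g(-1) = 26/3, g(3) = -34, g(5) = 26/3.
Hence the absolute minimum is -34 at s = 3.

-34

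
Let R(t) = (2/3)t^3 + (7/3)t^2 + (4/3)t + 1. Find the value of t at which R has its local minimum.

-1/3

Critical points: R'(t) = 2t^2 + (14/3)t + 4/3 vanishes at t = -2, -1/3.
Second-derivative test with R''(t) = 4t + 14/3: R''(-2) = -10/3 < 0 ⇒ local maximum; R''(-1/3) = 10/3 > 0 ⇒ local minimum.
Thus R has its local minimum at t = -1/3, with value 64/81.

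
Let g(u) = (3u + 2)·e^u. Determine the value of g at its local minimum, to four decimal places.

-0.5666

Differentiating with the product rule gives g'(u) = (3u + 5)·e^u. Since e^u > 0, the only critical point is u = -5/3.
g''(-5/3) has the same sign as 3 > 0, so this is a local minimum.
g(-5/3) = (-3)·e^(-5/3) ≈ -0.5666.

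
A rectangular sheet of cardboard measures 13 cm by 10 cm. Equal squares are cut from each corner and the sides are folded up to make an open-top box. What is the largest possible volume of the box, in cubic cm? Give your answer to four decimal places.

With cut size x, the volume is V(x) = x(13 − 2x)(10 − 2x) for 0 < x < 5.
V'(x) = 12x^2 − 92x + 130. Setting V'(x) = 0 gives x ≈ 1.8684 (the root in (0, 5)).
V''(x) = 24x − 92 is negative there, so this is the maximum; V ≈ 108.3995.

108.3995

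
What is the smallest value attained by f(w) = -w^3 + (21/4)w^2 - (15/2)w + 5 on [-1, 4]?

-5

The derivative is -3w^2 + (21/2)w - 15/2, which vanishes at w = 1 and w = 5/2.
Candidates: f(-1) = 75/4; f(1) = 7/4; f(5/2) = 55/16; f(4) = -5.
Hence the absolute minimum is -5 at w = 4.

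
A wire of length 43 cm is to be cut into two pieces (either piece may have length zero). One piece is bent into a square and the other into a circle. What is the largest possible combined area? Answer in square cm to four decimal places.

Let x be the length used for the square. Square side x/4; circle radius (43−x)/(2π).
A(x) = (x/4)² + π·((43−x)/(2π))² = x²/16 + (43−x)²/(4π) for 0 ≤ x ≤ 43. A'(x) = x/8 − (43−x)/(2π) = 0 gives x = 4·43/(π+4) ≈ 24.0843.
A'' > 0, so the interior critical point is a minimum; the maximum is at an endpoint. A(0) = 147.1387 and A(43) = 115.5625, so the largest area is 147.1387.

147.1387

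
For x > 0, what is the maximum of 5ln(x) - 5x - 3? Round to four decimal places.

-8.0000

R'(x) = 5/x − 5 = 0 gives x = 1.
R''(x) = -5/x², which is negative for x > 0, so this is a local maximum.
R(1) = 5·ln(1) - 5 - 3 ≈ -8.0000.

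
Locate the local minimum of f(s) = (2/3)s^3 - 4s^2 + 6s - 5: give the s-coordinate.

Critical points: f'(s) = 2s^2 - 8s + 6 vanishes at s = 1, 3.
Second-derivative test with f''(s) = 4s - 8: f''(1) = -4 < 0 ⇒ local maximum; f''(3) = 4 > 0 ⇒ local minimum.
So the local minimum value is f(3) = -5.

3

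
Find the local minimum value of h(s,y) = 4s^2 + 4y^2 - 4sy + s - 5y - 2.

-15/4

∂h/∂s = 8s - 4y + 1 = 0 and ∂h/∂y = -4s + 8y - 5 = 0, so (s, y) = (1/4, 3/4).
The Hessian has h_{ss} = 8, h_{yy} = 8, h_{sy} = -4, giving D = 48 > 0 with h_{ss} > 0, so the point is a local minimum.
h(1/4, 3/4) = -15/4.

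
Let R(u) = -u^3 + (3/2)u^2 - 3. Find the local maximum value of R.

R'(u) = -3u^2 + 3u = 0 at u = 0, 1.
Second-derivative test with R''(u) = -6u + 3: R''(0) = 3 > 0 ⇒ local minimum; R''(1) = -3 < 0 ⇒ local maximum.
The local maximum is R(1) = -5/2.

-5/2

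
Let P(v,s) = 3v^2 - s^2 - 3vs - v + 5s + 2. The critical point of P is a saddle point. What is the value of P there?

101/21

∂P/∂v = 6v - 3s - 1 = 0 and ∂P/∂s = -3v - 2s + 5 = 0, so (v, s) = (17/21, 9/7).
The Hessian has P_{vv} = 6, P_{ss} = -2, P_{vs} = -3, giving D = -21 < 0, so the point is a saddle point.
P(17/21, 9/7) = 101/21.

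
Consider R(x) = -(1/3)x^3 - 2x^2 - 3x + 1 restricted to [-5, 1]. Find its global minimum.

R'(x) = -x^2 - 4x - 3, which vanishes at x = -3 and x = -1.
Compare values at every candidate in [-5, 1]: R(-5) = 23/3; R(-3) = 1; R(-1) = 7/3; R(1) = -13/3.
The minimum over the interval is -13/3, attained at x = 1.

-13/3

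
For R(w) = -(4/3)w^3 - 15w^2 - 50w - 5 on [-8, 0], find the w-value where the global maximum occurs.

Differentiating, R'(w) = -4w^2 - 30w - 50; which vanishes at w = -5 and w = -5/2.
Evaluating at the critical points and endpoints: R(-8) = 353/3; R(-5) = 110/3; R(-5/2) = 565/12; R(0) = -5.
The maximum over the interval is 353/3, attained at w = -8.

-8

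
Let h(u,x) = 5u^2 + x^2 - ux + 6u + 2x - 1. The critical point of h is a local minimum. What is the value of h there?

∂h/∂u = 10u - x + 6 = 0 and ∂h/∂x = -u + 2x + 2 = 0, so (u, x) = (-14/19, -26/19).
The Hessian has h_{uu} = 10, h_{xx} = 2, h_{ux} = -1, giving D = 19 > 0 with h_{uu} > 0, so the point is a local minimum.
h(-14/19, -26/19) = -87/19.

-87/19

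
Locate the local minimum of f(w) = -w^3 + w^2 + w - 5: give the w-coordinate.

f'(w) = -3w^2 + 2w + 1 = 0 at w = -1/3, 1.
Since f''(w) = -6w + 2, we get f''(-1/3) = 4 > 0 ⇒ local minimum; f''(1) = -4 < 0 ⇒ local maximum.
Thus f has its local minimum at w = -1/3, with value -140/27.

-1/3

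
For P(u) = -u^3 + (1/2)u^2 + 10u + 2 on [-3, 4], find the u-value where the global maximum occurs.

2

Differentiating, P'(u) = -3u^2 + u + 10; which vanishes at u = -5/3 and u = 2.
Evaluating at the critical points and endpoints: P(-3) = 7/2, P(-5/3) = -467/54, P(2) = 16, P(4) = -14.
So the maximum is P(2) = 16.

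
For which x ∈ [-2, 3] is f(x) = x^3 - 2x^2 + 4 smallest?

Differentiating, f'(x) = 3x^2 - 4x; which vanishes at x = 0 and x = 4/3.
Evaluating at the critical points and endpoints: f(-2) = -12, f(0) = 4, f(4/3) = 76/27, f(3) = 13.
So the minimum is f(-2) = -12.

-2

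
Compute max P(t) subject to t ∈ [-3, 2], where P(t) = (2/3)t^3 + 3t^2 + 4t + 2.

82/3

Differentiating, P'(t) = 2t^2 + 6t + 4; which vanishes at t = -2 and t = -1.
Candidates: P(-3) = -1,  P(-2) = 2/3,  P(-1) = 1/3,  P(2) = 82/3.
The maximum over the interval is 82/3, attained at t = 2.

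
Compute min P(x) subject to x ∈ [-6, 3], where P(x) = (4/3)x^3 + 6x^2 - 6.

-78

Differentiating, P'(x) = 4x^2 + 12x; which vanishes at x = -3 and x = 0.
Evaluating at the critical points and endpoints: P(-6) = -78, P(-3) = 12, P(0) = -6, P(3) = 84.
Hence the absolute minimum is -78 at x = -6.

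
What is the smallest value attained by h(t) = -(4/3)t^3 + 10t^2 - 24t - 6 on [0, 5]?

Differentiating, h'(t) = -4t^2 + 20t - 24; which vanishes at t = 2 and t = 3.
Candidates: h(0) = -6, h(2) = -74/3, h(3) = -24, h(5) = -128/3.
Hence the absolute minimum is -128/3 at t = 5.

-128/3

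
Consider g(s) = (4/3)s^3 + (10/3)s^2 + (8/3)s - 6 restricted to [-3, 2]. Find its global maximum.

g'(s) = 4s^2 + (20/3)s + 8/3, which vanishes at s = -1 and s = -2/3.
Evaluating at the critical points and endpoints: g(-3) = -20, g(-1) = -20/3, g(-2/3) = -542/81, g(2) = 70/3.
So the maximum is g(2) = 70/3.

70/3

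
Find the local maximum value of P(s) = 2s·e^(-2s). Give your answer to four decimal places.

0.3679

P'(s) = 2·e^(-2s) + (2s)·(-2)·e^(-2s) = (-4s + 2)·e^(-2s). Since e^(-2s) > 0, the only critical point is s = 1/2.
P''(1/2) has the same sign as -4 < 0, so this is a local maximum.
P(1/2) = (1)·e^(-1) ≈ 0.3679.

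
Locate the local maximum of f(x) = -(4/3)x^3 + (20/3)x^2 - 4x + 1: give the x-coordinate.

f'(x) = -4x^2 + (40/3)x - 4 = 0 at x = 1/3, 3.
Second-derivative test with f''(x) = -8x + 40/3: f''(1/3) = 32/3 > 0 ⇒ local minimum; f''(3) = -32/3 < 0 ⇒ local maximum.
Thus f has its local maximum at x = 3, with value 13.

3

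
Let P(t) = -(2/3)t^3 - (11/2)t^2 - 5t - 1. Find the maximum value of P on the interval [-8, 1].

P'(t) = -2t^2 - 11t - 5, which vanishes at t = -5 and t = -1/2.
Compare values at every candidate in [-8, 1]: P(-8) = 85/3; P(-5) = -181/6; P(-1/2) = 5/24; P(1) = -73/6.
The maximum over the interval is 85/3, attained at t = -8.

85/3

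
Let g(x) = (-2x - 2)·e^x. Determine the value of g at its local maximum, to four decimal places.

0.2707

Differentiating with the product rule gives g'(x) = (-2x - 4)·e^x. Since e^x > 0, the only critical point is x = -2.
g''(-2) has the same sign as -2 < 0, so this is a local maximum.
g(-2) = (2)·e^(-2) ≈ 0.2707.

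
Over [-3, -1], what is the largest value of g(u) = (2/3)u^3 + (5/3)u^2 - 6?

The derivative is 2u^2 + (10/3)u, whose only zero in [-3, -1] is u = -5/3.
Candidates: g(-3) = -9,  g(-5/3) = -361/81,  g(-1) = -5.
Hence the absolute maximum is -361/81 at u = -5/3.

-361/81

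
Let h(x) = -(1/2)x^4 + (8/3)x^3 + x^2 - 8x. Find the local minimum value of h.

-29/6

Critical points: h'(x) = -2x^3 + 8x^2 + 2x - 8 vanishes at x = -1, 1, 4.
Second-derivative test with h''(x) = -6x^2 + 16x + 2: h''(-1) = -20 < 0 ⇒ local maximum; h''(1) = 12 > 0 ⇒ local minimum; h''(4) = -30 < 0 ⇒ local maximum.
The local minimum is h(1) = -29/6.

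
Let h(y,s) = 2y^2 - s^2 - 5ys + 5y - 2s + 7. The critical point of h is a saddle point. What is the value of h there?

∂h/∂y = 4y - 5s + 5 = 0 and ∂h/∂s = -5y - 2s - 2 = 0, so (y, s) = (-20/33, 17/33).
The Hessian has h_{yy} = 4, h_{ss} = -2, h_{ys} = -5, giving D = -33 < 0, so the point is a saddle point.
h(-20/33, 17/33) = 164/33.

164/33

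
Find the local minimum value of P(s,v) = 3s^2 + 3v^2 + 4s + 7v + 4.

-17/12

∂P/∂s = 6s + 4 = 0 and ∂P/∂v = 6v + 7 = 0, so (s, v) = (-2/3, -7/6).
The Hessian has P_{ss} = 6, P_{vv} = 6, P_{sv} = 0, giving D = 36 > 0 with P_{ss} > 0, so the point is a local minimum.
P(-2/3, -7/6) = -17/12.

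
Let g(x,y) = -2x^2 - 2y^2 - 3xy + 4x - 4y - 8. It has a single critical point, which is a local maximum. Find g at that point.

8

∂g/∂x = -4x - 3y + 4 = 0 and ∂g/∂y = -3x - 4y - 4 = 0, so (x, y) = (4, -4).
The Hessian has g_{xx} = -4, g_{yy} = -4, g_{xy} = -3, giving D = 7 > 0 with g_{xx} < 0, so the point is a local maximum.
g(4, -4) = 8.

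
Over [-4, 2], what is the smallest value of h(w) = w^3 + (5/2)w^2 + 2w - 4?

h'(w) = 3w^2 + 5w + 2, which vanishes at w = -1 and w = -2/3.
Evaluating at the critical points and endpoints: h(-4) = -36,  h(-1) = -9/2,  h(-2/3) = -122/27,  h(2) = 18.
The minimum over the interval is -36, attained at w = -4.

-36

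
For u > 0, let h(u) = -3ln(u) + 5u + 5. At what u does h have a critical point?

3/5

h'(u) = -3/u + 5 = 0 gives u = 3/5.
h''(u) = 3/u², which is positive for u > 0, so this is a local minimum.
h(3/5) = -3·ln(3/5) + 3 + 5 ≈ 9.5325.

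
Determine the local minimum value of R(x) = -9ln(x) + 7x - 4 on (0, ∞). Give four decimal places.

2.7382

R'(x) = -9/x + 7 = 0 gives x = 9/7.
R''(x) = 9/x², which is positive for x > 0, so this is a local minimum.
R(9/7) = -9·ln(9/7) + 9 - 4 ≈ 2.7382.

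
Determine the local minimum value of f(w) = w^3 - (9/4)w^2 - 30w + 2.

Critical points: f'(w) = 3w^2 - (9/2)w - 30 vanishes at w = -5/2, 4.
Second-derivative test with f''(w) = 6w - 9/2: f''(-5/2) = -39/2 < 0 ⇒ local maximum; f''(4) = 39/2 > 0 ⇒ local minimum.
Thus f has its local minimum at w = 4, with value -90.

-90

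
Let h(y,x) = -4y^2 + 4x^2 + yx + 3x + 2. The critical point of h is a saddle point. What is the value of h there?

∂h/∂y = -8y + x = 0 and ∂h/∂x = y + 8x + 3 = 0, so (y, x) = (-3/65, -24/65).
The Hessian has h_{yy} = -8, h_{xx} = 8, h_{yx} = 1, giving D = -65 < 0, so the point is a saddle point.
h(-3/65, -24/65) = 94/65.

94/65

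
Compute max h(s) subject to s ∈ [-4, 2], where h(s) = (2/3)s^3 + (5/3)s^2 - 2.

10

The derivative is 2s^2 + (10/3)s, which vanishes at s = -5/3 and s = 0.
Candidates: h(-4) = -18,  h(-5/3) = -37/81,  h(0) = -2,  h(2) = 10.
Hence the absolute maximum is 10 at s = 2.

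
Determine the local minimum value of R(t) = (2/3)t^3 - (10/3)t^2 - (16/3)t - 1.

Critical points: R'(t) = 2t^2 - (20/3)t - 16/3 vanishes at t = -2/3, 4.
Since R''(t) = 4t - 20/3, we get R''(-2/3) = -28/3 < 0 ⇒ local maximum; R''(4) = 28/3 > 0 ⇒ local minimum.
Thus R has its local minimum at t = 4, with value -33.

-33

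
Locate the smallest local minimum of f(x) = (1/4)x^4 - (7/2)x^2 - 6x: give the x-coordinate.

f'(x) = x^3 - 7x - 6 = 0 at x = -2, -1, 3.
Since f''(x) = 3x^2 - 7, we get f''(-2) = 5 > 0 ⇒ local minimum; f''(-1) = -4 < 0 ⇒ local maximum; f''(3) = 20 > 0 ⇒ local minimum.
So the smallest local minimum value is f(3) = -117/4.

3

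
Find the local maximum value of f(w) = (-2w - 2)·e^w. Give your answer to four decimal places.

0.2707

Differentiating with the product rule gives f'(w) = (-2w - 4)·e^w. Since e^w > 0, the only critical point is w = -2.
f''(-2) has the same sign as -2 < 0, so this is a local maximum.
f(-2) = (2)·e^(-2) ≈ 0.2707.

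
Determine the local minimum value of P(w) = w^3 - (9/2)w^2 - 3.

-33/2

Critical points: P'(w) = 3w^2 - 9w vanishes at w = 0, 3.
Second-derivative test with P''(w) = 6w - 9: P''(0) = -9 < 0 ⇒ local maximum; P''(3) = 9 > 0 ⇒ local minimum.
Thus P has its local minimum at w = 3, with value -33/2.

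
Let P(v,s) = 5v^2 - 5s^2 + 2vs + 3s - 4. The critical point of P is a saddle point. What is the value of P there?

∂P/∂v = 10v + 2s = 0 and ∂P/∂s = 2v - 10s + 3 = 0, so (v, s) = (-3/52, 15/52).
The Hessian has P_{vv} = 10, P_{ss} = -10, P_{vs} = 2, giving D = -104 < 0, so the point is a saddle point.
P(-3/52, 15/52) = -371/104.

-371/104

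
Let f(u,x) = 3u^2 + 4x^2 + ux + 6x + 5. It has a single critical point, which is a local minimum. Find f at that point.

127/47

∂f/∂u = 6u + x = 0 and ∂f/∂x = u + 8x + 6 = 0, so (u, x) = (6/47, -36/47).
The Hessian has f_{uu} = 6, f_{xx} = 8, f_{ux} = 1, giving D = 47 > 0 with f_{uu} > 0, so the point is a local minimum.
f(6/47, -36/47) = 127/47.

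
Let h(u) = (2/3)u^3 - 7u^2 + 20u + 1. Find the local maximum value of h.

55/3

Critical points: h'(u) = 2u^2 - 14u + 20 vanishes at u = 2, 5.
h''(u) = 4u - 14. h''(2) = -6 < 0 ⇒ local maximum; h''(5) = 6 > 0 ⇒ local minimum.
The local maximum is h(2) = 55/3.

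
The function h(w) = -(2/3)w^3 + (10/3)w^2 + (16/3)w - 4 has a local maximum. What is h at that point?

h'(w) = -2w^2 + (20/3)w + 16/3. Setting h'(w) = 0 gives w ∈ {-2/3, 4}.
Since h''(w) = -4w + 20/3, we get h''(-2/3) = 28/3 > 0 ⇒ local minimum; h''(4) = -28/3 < 0 ⇒ local maximum.
Thus h has its local maximum at w = 4, with value 28.

28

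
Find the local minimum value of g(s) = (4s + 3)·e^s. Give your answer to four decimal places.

Differentiating with the product rule gives g'(s) = (4s + 7)·e^s. Since e^s > 0, the only critical point is s = -7/4.
g''(-7/4) has the same sign as 4 > 0, so this is a local minimum.
g(-7/4) = (-4)·e^(-7/4) ≈ -0.6951.

-0.6951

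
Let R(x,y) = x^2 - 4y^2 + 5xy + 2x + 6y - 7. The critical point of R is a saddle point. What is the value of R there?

∂R/∂x = 2x + 5y + 2 = 0 and ∂R/∂y = 5x - 8y + 6 = 0, so (x, y) = (-46/41, 2/41).
The Hessian has R_{xx} = 2, R_{yy} = -8, R_{xy} = 5, giving D = -41 < 0, so the point is a saddle point.
R(-46/41, 2/41) = -327/41.

-327/41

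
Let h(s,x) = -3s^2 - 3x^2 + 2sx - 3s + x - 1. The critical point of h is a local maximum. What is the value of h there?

-1/4

∂h/∂s = -6s + 2x - 3 = 0 and ∂h/∂x = 2s - 6x + 1 = 0, so (s, x) = (-1/2, 0).
The Hessian has h_{ss} = -6, h_{xx} = -6, h_{sx} = 2, giving D = 32 > 0 with h_{ss} < 0, so the point is a local maximum.
h(-1/2, 0) = -1/4.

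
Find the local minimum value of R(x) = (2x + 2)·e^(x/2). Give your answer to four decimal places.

-0.8925

By the product rule, R'(x) = (x + 3)·e^(x/2). Since e^(x/2) > 0, the only critical point is x = -3.
R''(-3) has the same sign as 1 > 0, so this is a local minimum.
R(-3) = (-4)·e^(-3/2) ≈ -0.8925.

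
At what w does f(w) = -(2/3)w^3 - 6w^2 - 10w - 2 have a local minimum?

-5

Critical points: f'(w) = -2w^2 - 12w - 10 vanishes at w = -5, -1.
Second-derivative test with f''(w) = -4w - 12: f''(-5) = 8 > 0 ⇒ local minimum; f''(-1) = -8 < 0 ⇒ local maximum.
The local minimum is f(-5) = -56/3.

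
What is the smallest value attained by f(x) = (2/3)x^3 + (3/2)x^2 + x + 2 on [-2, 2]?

2/3

f'(x) = 2x^2 + 3x + 1, which vanishes at x = -1 and x = -1/2.
Compare values at every candidate in [-2, 2]: f(-2) = 2/3,  f(-1) = 11/6,  f(-1/2) = 43/24,  f(2) = 46/3.
The minimum over the interval is 2/3, attained at x = -2.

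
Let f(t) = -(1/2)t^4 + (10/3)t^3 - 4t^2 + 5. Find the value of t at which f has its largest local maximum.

4

f'(t) = -2t^3 + 10t^2 - 8t = 0 at t = 0, 1, 4.
Second-derivative test with f''(t) = -6t^2 + 20t - 8: f''(0) = -8 < 0 ⇒ local maximum; f''(1) = 6 > 0 ⇒ local minimum; f''(4) = -24 < 0 ⇒ local maximum.
Thus f has its largest local maximum at t = 4, with value 79/3.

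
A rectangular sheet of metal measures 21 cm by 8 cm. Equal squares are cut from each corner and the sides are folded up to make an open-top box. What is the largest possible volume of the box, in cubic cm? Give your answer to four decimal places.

With cut size x, the volume is V(x) = x(21 − 2x)(8 − 2x) for 0 < x < 4.
V'(x) = 12x^2 − 116x + 168. Setting V'(x) = 0 gives x ≈ 1.7737 (the root in (0, 4)).
V''(x) = 24x − 116 is negative there, so this is the maximum; V ≈ 137.8332.

137.8332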